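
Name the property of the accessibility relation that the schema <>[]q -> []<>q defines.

convergence

Suppose ◇□q→□◇q is valid. Take Rxy, Rxz and set V(q)={w : Ryw}. Then □q at y so ◇□q at x, so □◇q at x, so ◇q at z, giving w with Rzw and Ryw.
Conversely, on a frame with convergence the schema holds at every world under every valuation.
Frame condition: forall x forall y forall z (Rxy & Rxz -> exists w (Ryw & Rzw)).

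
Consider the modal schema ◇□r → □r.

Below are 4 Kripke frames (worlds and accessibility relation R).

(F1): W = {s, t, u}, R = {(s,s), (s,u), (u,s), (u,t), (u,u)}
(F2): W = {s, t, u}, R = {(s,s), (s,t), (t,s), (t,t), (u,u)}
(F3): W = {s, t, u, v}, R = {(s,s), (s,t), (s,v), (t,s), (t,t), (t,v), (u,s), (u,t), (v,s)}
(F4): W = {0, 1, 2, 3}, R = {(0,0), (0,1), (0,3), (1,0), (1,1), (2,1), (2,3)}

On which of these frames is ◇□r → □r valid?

This is the axiom for the Euclidean property; its first-order frame correspondent is ∀x ∀y ∀z (Rxy ∧ Rxz → Ryz).
(F1): fails — Rut and Rut but not Rtt.
(F2): holds.
(F3): fails — Rsv and Rsv but not Rvv.
(F4): fails — R01 and R03 but not R13.
Valid on: (F2).

(F2)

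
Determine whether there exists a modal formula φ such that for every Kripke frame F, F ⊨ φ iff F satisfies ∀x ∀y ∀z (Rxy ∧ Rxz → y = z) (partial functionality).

The condition is partial functionality. A defining modal formula is ◇q → □q.
Suppose ◇q→□q is valid. Take Rxy, Rxz and set V(q)={y}. Then ◇q at x, so □q at x, so q at z, i.e. z=y.

Yes — defined by ◇q → □q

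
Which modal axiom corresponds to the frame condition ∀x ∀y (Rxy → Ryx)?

r → □◇r

This is symmetry; the standard corresponding axiom is B: r → □◇r.
Suppose r→□◇r is valid. Take Rxy and set V(r)={x}. Then r at x, so □◇r at x, so ◇r at y, so some z with Ryz has r; z=x, i.e. Ryx.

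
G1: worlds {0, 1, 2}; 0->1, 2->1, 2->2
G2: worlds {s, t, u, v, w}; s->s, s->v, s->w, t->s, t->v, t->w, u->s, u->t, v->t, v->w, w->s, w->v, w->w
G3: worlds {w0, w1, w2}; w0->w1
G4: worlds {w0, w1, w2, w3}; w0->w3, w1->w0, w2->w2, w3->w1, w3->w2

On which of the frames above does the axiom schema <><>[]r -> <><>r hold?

G2, G3

Frame correspondent (Sahlqvist): forall x forall y (x R^2 y -> exists w (yRw & x R^2 w)) — i.e. a generalized confluence (Geach) condition.
G1: fails — 2R²1 but no w with 1Rw and 2R²w.
G2: holds.
G3: holds.
G4: fails — w0R²w1 but no w with w1Rw and w0R²w.
Valid on: G2, G3.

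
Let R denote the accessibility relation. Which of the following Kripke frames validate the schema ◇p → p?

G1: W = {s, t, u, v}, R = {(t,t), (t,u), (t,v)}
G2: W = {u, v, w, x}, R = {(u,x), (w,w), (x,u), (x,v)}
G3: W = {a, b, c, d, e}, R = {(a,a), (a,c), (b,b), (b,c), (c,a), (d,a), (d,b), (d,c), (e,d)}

none

The schema corresponds to a generalized confluence (Geach) condition: ∀x ∀y (xRy → ∃w (y = w ∧ x = w)).
G1: fails — tRu but u ≠ t.
G2: fails — uRx but x ≠ u.
G3: fails — aRc but c ≠ a.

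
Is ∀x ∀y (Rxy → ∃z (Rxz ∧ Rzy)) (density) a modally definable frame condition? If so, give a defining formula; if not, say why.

Yes — defined by □□p → □p

This is a Sahlqvist condition; the C4 axiom □□p → □p defines it.
Suppose □□p→□p is valid. Take Rxy and set V(p)={w : xR²w}. Then □□p at x, so □p at x, so p at y, i.e. ∃z(Rxz∧Rzy).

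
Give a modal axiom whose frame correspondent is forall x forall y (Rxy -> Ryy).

□(□ψ → ψ)

This is shift-reflexivity; the standard corresponding axiom is T□: □(□ψ → ψ).
Suppose □(□ψ→ψ) is valid. Take Rxy and set V(ψ)={w : Ryw}. Then at y, □ψ holds; since □(□ψ→ψ) at x, □ψ→ψ at y, so ψ at y, i.e. Ryy.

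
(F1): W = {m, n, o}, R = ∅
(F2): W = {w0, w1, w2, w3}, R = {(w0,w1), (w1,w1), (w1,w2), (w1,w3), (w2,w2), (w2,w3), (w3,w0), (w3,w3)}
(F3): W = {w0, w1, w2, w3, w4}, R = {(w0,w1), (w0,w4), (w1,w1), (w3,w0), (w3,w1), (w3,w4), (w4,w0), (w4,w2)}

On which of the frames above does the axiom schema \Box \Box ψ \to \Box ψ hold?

(F1), (F2)

This is the axiom for density; its first-order frame correspondent is \forall x \forall y (Rxy \to \exists z (Rxz \wedge Rzy)).
(F1): holds.
(F2): holds.
(F3): fails — Rw0w4 but no z with Rw0z and Rzw4.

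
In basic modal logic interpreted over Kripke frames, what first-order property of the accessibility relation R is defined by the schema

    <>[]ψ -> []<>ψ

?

Suppose ◇□ψ→□◇ψ is valid. Take Rxy, Rxz and set V(ψ)={w : Ryw}. Then □ψ at y so ◇□ψ at x, so □◇ψ at x, so ◇ψ at z, giving w with Rzw and Ryw.
Conversely, any frame satisfying forall x forall y forall z (Rxy & Rxz -> exists w (Ryw & Rzw)) validates the schema.
Frame condition: forall x forall y forall z (Rxy & Rxz -> exists w (Ryw & Rzw)).

convergence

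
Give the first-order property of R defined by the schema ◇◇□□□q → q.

∀x ∀y (xR²y → ∃w (yR³w ∧ x = w))

This is a Sahlqvist (Geach-type) schema ◇^2□^3q → □^0◇^0q.
Minimal-valuation argument: fix x; take any y with xR^2y and any z with xR^0z. Set V(q) to the set of worlds R-reachable from y in exactly 3 steps. Then □^3q holds at y, so the antecedent holds at x; validity forces ◇^0q at z, giving a w with zR^0w and yR^3w.
First-order correspondent: ∀x ∀y (xR²y → ∃w (yR³w ∧ x = w)).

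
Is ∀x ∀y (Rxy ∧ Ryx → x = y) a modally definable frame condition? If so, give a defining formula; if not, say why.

Any modally definable frame class is closed under surjective bounded morphisms.
The 8-cycle (worlds a,b,c,d,e,f,g,h with a→b→c→d→e→f→g→h→a) is antisymmetric. Sending even-indexed worlds to s and odd-indexed worlds to t is a surjective bounded morphism onto the two-world frame with s↔t, which is not antisymmetric.
So no modal formula (or set of formulas) defines exactly the antisymmetric frames.

Not modally definable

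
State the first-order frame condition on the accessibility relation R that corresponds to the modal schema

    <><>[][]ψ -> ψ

This is a Sahlqvist (Geach-type) schema ◇^2□^2ψ → □^0◇^0ψ.
First-order correspondent: forall x forall y (x R^2 y -> exists w (y R^2 w & x = w)).

forall x forall y (x R^2 y -> exists w (y R^2 w & x = w))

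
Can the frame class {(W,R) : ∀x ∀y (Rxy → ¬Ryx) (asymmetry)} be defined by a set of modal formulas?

No

Any modally definable frame class is closed under surjective bounded morphisms.
The 5-cycle (worlds a,b,c,d,e with a→b→c→d→e→a) is asymmetric. Mapping every world to a single reflexive point • is a surjective bounded morphism, and the reflexive point is not asymmetric (R•• but asymmetry requires ¬R••).
Hence asymmetry is not modally definable.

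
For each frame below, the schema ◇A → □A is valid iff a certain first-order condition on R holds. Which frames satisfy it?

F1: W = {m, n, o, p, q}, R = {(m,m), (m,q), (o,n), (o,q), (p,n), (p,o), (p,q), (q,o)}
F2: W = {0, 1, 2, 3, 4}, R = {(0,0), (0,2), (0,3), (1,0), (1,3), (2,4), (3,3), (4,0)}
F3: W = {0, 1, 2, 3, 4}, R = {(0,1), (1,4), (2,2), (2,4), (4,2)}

The schema corresponds to partial functionality: ∀x ∀y ∀z (Rxy ∧ Rxz → y = z).
F1: fails — m sees both m and q.
F2: fails — 0 sees both 0 and 2.
F3: fails — 2 sees both 2 and 4.
Valid on no frame.

none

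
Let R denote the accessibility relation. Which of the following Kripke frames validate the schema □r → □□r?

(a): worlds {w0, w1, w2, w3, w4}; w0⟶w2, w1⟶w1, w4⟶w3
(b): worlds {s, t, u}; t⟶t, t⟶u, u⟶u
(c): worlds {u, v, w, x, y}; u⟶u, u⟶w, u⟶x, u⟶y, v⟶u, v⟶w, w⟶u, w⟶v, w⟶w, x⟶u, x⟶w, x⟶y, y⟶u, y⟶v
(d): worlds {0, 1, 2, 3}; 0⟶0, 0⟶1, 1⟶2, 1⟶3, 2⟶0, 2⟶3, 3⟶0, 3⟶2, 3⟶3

This is the axiom for transitivity; its first-order frame correspondent is ∀x ∀y ∀z (Rxy ∧ Ryz → Rxz).
(a): condition met.
(b): condition met.
(c): fails — Rxw and Rwv but not Rxv.
(d): fails — R12 and R20 but not R10.

(a), (b)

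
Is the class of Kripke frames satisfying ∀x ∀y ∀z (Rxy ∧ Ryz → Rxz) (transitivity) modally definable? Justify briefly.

This is a Sahlqvist condition; the 4 axiom □q → □□q defines it.
Suppose □q→□□q is valid. Take Rxy, Ryz and set V(q)={w : Rxw}. Then □q at x, so □□q at x, so □q at y, so q at z, i.e. Rxz.

Yes — defined by □q → □□q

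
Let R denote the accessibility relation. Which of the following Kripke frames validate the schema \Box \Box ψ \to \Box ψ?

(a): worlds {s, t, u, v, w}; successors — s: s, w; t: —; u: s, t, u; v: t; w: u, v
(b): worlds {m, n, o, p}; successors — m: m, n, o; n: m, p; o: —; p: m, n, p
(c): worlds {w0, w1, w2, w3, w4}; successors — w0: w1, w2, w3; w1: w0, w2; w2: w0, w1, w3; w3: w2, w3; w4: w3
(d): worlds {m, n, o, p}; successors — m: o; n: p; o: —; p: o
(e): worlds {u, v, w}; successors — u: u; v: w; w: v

(b), (c)

Frame correspondent (Sahlqvist): \forall x \forall y (Rxy \to \exists z (Rxz \wedge Rzy)) — i.e. density.
(a): fails — Rvt but no z with Rvz and Rzt.
(b): ✓.
(c): ✓.
(d): fails — Rnp but no z with Rnz and Rzp.
(e): fails — Rvw but no z with Rvz and Rzw.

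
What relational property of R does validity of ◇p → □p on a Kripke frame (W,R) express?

partial functionality

Suppose ◇p→□p is valid. Take Rxy, Rxz and set V(p)={y}. Then ◇p at x, so □p at x, so p at z, i.e. z=y.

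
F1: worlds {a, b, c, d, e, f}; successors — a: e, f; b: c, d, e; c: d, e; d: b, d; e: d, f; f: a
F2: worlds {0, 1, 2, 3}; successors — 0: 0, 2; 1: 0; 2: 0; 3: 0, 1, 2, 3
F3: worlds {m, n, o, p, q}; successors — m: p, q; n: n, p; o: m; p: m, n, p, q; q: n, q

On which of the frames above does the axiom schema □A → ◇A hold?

F1, F2, F3

This is the axiom for seriality; its first-order frame correspondent is ∀x ∃y Rxy.
F1: ✓.
F2: ✓.
F3: ✓.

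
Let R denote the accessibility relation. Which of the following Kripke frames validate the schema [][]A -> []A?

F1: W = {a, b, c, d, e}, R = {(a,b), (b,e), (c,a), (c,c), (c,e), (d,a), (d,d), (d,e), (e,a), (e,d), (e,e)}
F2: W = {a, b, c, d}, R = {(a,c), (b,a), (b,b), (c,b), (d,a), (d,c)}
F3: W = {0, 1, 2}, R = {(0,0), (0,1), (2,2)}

F3

Frame correspondent (Sahlqvist): forall x forall y (Rxy -> exists z (Rxz & Rzy)) — i.e. density.
F1: fails — Rab but no z with Raz and Rzb.
F2: fails — Rac but no z with Raz and Rzc.
F3: holds.
Valid on: F3.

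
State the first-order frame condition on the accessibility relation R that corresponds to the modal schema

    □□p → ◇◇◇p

This is a Sahlqvist (Geach-type) schema ◇^0□^2p → □^0◇^3p.
Minimal-valuation argument: fix x; take any y with xR^0y and any z with xR^0z. Set V(p) to the set of worlds R-reachable from y in exactly 2 steps. Then □^2p holds at y, so the antecedent holds at x; validity forces ◇^3p at z, giving a w with zR^3w and yR^2w.
First-order correspondent: ∀x ∃w (xR²w ∧ xR³w).

∀x ∃w (xR²w ∧ xR³w)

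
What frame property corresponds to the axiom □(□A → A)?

Suppose □(□A→A) is valid. Take Rxy and set V(A)={w : Ryw}. Then at y, □A holds; since □(□A→A) at x, □A→A at y, so A at y, i.e. Ryy.

shift-reflexivity: ∀x ∀y (Rxy → Ryy)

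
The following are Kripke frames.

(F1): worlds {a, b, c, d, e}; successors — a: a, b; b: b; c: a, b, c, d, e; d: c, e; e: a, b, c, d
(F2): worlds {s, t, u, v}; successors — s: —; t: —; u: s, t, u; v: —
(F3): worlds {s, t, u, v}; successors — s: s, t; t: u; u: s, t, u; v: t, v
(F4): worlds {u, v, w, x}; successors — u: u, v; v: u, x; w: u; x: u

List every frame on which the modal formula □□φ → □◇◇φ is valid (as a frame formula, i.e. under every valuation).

(F1), (F3), (F4)

Frame correspondent (Sahlqvist): ∀x ∀z (xRz → ∃w (xR²w ∧ zR²w)) — i.e. a generalized confluence (Geach) condition.
(F1): condition met.
(F2): fails — uRs but no w with uR²w and sR²w.
(F3): condition met.
(F4): condition met.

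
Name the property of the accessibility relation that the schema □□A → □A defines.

density

Suppose □□A→□A is valid. Take Rxy and set V(A)={w : xR²w}. Then □□A at x, so □A at x, so A at y, i.e. ∃z(Rxz∧Rzy).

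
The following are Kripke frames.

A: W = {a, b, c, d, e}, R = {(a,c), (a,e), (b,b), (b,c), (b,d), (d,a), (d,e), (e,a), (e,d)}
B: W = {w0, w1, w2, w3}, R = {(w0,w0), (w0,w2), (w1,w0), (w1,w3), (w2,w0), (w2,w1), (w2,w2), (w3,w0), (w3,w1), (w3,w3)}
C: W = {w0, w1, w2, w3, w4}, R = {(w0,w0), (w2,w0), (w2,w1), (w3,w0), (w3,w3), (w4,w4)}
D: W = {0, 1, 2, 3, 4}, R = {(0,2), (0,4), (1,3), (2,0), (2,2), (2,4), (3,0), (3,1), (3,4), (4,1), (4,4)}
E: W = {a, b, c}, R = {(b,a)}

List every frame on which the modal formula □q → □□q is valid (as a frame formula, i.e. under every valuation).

C, E

Frame correspondent (Sahlqvist): ∀x ∀y ∀z (Rxy ∧ Ryz → Rxz) — i.e. transitivity.
A: fails — Rde and Red but not Rdd.
B: fails — Rw1w0 and Rw0w2 but not Rw1w2.
C: holds.
D: fails — R02 and R20 but not R00.
E: holds.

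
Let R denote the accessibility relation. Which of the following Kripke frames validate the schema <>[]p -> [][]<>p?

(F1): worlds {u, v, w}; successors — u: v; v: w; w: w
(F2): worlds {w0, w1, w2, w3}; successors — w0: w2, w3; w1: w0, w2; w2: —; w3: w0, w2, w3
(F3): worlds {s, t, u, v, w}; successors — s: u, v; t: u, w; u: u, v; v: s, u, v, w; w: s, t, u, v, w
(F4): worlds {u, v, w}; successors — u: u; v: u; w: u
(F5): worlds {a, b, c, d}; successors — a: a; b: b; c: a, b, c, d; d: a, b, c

The schema corresponds to a generalized confluence (Geach) condition: forall x forall y forall z ((xRy & x R^2 z) -> exists w (yRw & zRw)).
(F1): holds.
(F2): fails — w0Rw2, w0R²w0 but no w with w2Rw and w0Rw.
(F3): holds.
(F4): holds.
(F5): fails — cRa, cR²b but no w with aRw and bRw.

(F1), (F3), (F4)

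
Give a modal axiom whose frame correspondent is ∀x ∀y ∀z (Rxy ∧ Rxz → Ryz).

The condition is the Euclidean property. The 5 schema ◇ψ → □◇ψ defines it.
Suppose ◇ψ→□◇ψ is valid. Take Rxy, Rxz and set V(ψ)={y}. Then ◇ψ at x, so □◇ψ at x, so ◇ψ at z, so some w with Rzw has ψ; w=y, i.e. Rzy. By symmetry of the argument, Ryz.

◇ψ → □◇ψ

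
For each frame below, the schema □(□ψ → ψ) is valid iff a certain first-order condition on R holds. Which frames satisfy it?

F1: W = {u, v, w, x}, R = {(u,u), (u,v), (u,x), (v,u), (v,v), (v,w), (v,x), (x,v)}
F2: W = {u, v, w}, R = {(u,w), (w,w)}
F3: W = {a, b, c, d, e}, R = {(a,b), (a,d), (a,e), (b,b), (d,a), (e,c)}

The schema corresponds to shift-reflexivity: ∀x ∀y (Rxy → Ryy).
F1: fails — Rvw but not Rww.
F2: satisfies the condition.
F3: fails — Rae but not Ree.
Valid on: F2.

F2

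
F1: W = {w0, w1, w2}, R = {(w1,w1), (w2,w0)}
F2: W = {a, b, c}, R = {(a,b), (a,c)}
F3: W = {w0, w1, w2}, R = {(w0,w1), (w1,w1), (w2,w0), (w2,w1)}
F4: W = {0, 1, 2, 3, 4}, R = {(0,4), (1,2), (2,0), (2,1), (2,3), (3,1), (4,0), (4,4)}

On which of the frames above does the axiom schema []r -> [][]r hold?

Frame correspondent (Sahlqvist): forall x forall y forall z (Rxy & Ryz -> Rxz) — i.e. transitivity.
F1: satisfies the condition.
F2: satisfies the condition.
F3: satisfies the condition.
F4: fails — R31 and R12 but not R32.
Valid on: F1, F2, F3.

F1, F2, F3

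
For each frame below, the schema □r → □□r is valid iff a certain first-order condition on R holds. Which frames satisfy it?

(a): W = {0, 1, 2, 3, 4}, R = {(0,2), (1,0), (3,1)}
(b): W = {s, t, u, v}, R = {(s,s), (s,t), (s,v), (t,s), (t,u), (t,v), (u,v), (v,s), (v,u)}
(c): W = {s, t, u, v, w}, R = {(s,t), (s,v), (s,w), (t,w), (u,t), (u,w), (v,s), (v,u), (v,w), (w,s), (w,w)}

Frame correspondent (Sahlqvist): ∀x ∀y ∀z (Rxy ∧ Ryz → Rxz) — i.e. transitivity.
(a): fails — R10 and R02 but not R12.
(b): fails — Ruv and Rvu but not Ruu.
(c): fails — Ruw and Rws but not Rus.

none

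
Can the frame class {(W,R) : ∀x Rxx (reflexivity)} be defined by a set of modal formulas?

This is a Sahlqvist condition; the T axiom □r → r defines it.
Suppose □r→r is valid. At any x set V(r)={w : Rxw}. Then □r holds at x, so r holds at x, i.e. Rxx.

Yes, by □r → r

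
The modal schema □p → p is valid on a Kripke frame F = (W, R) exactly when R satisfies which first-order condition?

reflexivity

Suppose □p→p is valid. At any x set V(p)={w : Rxw}. Then □p holds at x, so p holds at x, i.e. Rxx.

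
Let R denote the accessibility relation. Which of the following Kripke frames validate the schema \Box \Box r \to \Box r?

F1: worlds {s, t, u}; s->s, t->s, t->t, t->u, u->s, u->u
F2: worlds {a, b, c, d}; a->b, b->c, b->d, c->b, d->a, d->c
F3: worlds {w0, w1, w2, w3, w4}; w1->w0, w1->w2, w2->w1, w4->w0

The schema corresponds to density: \forall x \forall y (Rxy \to \exists z (Rxz \wedge Rzy)).
F1: ✓.
F2: fails — Rdc but no z with Rdz and Rzc.
F3: fails — Rw4w0 but no z with Rw4z and Rzw0.
Valid on: F1.

F1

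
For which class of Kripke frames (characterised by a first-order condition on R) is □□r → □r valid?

This schema is the C4 axiom.
It corresponds to density: ∀x ∀y (Rxy → ∃z (Rxz ∧ Rzy)).

density: ∀x ∀y (Rxy → ∃z (Rxz ∧ Rzy))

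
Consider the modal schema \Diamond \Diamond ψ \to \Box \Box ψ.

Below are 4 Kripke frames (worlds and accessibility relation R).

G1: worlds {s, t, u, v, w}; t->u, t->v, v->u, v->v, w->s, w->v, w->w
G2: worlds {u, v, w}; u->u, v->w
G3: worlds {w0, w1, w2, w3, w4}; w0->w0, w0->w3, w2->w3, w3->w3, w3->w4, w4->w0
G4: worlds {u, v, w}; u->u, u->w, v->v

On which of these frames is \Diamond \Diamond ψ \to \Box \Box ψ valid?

This is the axiom for a generalized confluence (Geach) condition; its first-order frame correspondent is \forall x \forall y \forall z ((x R^2 y \wedge x R^2 z) \to \exists w (y = w \wedge z = w)).
G1: fails — tR²u, tR²v but u ≠ v.
G2: condition met.
G3: fails — w0R²w0, w0R²w3 but w0 ≠ w3.
G4: fails — uR²u, uR²w but u ≠ w.

G2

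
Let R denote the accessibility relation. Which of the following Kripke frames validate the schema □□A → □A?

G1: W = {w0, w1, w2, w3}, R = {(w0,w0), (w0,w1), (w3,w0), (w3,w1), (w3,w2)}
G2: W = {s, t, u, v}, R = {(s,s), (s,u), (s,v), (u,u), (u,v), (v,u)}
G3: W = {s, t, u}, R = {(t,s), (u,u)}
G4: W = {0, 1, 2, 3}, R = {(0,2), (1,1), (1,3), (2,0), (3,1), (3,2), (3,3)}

G2

The schema corresponds to density: ∀x ∀y (Rxy → ∃z (Rxz ∧ Rzy)).
G1: fails — Rw3w2 but no z with Rw3z and Rzw2.
G2: satisfies the condition.
G3: fails — Rts but no z with Rtz and Rzs.
G4: fails — R02 but no z with R0z and Rz2.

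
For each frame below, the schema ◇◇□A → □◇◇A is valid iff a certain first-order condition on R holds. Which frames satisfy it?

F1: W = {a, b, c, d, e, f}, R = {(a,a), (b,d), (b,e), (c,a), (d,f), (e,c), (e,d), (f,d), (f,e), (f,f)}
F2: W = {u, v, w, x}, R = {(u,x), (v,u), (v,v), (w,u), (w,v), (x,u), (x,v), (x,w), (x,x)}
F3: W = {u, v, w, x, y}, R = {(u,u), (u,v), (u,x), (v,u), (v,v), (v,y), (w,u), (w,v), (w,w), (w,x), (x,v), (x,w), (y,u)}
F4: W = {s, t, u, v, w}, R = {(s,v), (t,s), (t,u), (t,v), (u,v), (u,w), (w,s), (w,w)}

F2, F3

Frame correspondent (Sahlqvist): ∀x ∀y ∀z ((xR²y ∧ xRz) → ∃w (yRw ∧ zR²w)) — i.e. a generalized confluence (Geach) condition.
F1: fails — bR²c, bRd but no w with cRw and dR²w.
F2: holds.
F3: holds.
F4: fails — tR²v, tRs but no w* with vRw* and sR²w*.
Valid on: F2, F3.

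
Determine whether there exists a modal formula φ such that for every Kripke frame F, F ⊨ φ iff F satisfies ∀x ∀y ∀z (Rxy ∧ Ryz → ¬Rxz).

No — not modally definable

Any modally definable frame class is closed under surjective bounded morphisms.
The 7-cycle (worlds 0,1,2,3,4,5,6 with 0→1→2→3→4→5→6→0) is intransitive. Mapping every world to a single reflexive point • is a surjective bounded morphism; the reflexive point is not intransitive (R••∧R•• but R••).
So no modal formula (or set of formulas) defines exactly the intransitive frames.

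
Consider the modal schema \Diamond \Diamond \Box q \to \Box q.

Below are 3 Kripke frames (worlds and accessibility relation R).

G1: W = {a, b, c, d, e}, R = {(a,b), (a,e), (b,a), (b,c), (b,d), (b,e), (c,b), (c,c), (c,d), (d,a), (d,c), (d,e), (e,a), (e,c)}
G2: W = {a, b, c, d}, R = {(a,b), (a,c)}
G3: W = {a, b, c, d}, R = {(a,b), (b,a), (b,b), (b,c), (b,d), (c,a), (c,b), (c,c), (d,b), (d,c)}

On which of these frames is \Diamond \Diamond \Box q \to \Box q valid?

G2

This is the axiom for a generalized confluence (Geach) condition; its first-order frame correspondent is \forall x \forall y \forall z ((x R^2 y \wedge xRz) \to \exists w (yRw \wedge z = w)).
G1: fails — aR²c, aRe but no w with cRw and e=w.
G2: condition met.
G3: fails — bR²a, bRa but no w with aRw and a=w.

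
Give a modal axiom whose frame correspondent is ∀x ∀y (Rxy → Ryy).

The condition is shift-reflexivity. The T□ schema □(□s → s) defines it.

□(□s → s)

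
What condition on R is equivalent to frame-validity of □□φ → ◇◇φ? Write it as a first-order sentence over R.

This is a Sahlqvist (Geach-type) schema ◇^0□^2φ → □^0◇^2φ.
First-order correspondent: ∀x ∃w (xR²w ∧ xR²w).

∀x ∃w (xR²w ∧ xR²w)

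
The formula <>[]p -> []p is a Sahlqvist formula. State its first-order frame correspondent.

the Euclidean property

Replacing p by ¬p and contraposing gives the equivalent schema ◇p → □◇p.
Suppose ◇p→□◇p is valid. Take Rxy, Rxz and set V(p)={y}. Then ◇p at x, so □◇p at x, so ◇p at z, so some w with Rzw has p; w=y, i.e. Rzy. By symmetry of the argument, Ryz.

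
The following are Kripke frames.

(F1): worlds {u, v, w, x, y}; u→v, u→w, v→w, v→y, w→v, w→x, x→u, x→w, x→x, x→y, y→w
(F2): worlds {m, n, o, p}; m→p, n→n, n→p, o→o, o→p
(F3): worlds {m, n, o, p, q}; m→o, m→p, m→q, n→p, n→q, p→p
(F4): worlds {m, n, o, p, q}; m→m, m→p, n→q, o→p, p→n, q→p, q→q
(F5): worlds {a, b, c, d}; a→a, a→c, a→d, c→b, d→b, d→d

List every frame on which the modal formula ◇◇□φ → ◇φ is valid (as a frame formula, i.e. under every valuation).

(F3)

The schema corresponds to a generalized confluence (Geach) condition: ∀x ∀y (xR²y → ∃w (yRw ∧ xRw)).
(F1): fails — vR²w but no t with wRt and vRt.
(F2): fails — nR²p but no w with pRw and nRw.
(F3): satisfies the condition.
(F4): fails — mR²n but no w with nRw and mRw.
(F5): fails — aR²b but no w with bRw and aRw.
Valid on: (F3).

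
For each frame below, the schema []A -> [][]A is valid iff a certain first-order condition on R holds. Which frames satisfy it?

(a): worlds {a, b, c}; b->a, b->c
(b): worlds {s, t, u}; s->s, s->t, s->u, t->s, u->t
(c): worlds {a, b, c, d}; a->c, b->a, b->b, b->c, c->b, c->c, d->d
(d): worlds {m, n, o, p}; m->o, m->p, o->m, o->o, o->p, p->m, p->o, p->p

(a)

This is the axiom for transitivity; its first-order frame correspondent is forall x forall y forall z (Rxy & Ryz -> Rxz).
(a): ✓.
(b): fails — Rut and Rts but not Rus.
(c): fails — Rcb and Rba but not Rca.
(d): fails — Rmo and Rom but not Rmm.
Valid on: (a).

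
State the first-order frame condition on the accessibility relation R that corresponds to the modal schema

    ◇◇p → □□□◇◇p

∀x ∀y ∀z ((xR²y ∧ xR³z) → ∃w (y = w ∧ zR²w))

This is a Sahlqvist (Geach-type) schema ◇^2□^0p → □^3◇^2p.
First-order correspondent: ∀x ∀y ∀z ((xR²y ∧ xR³z) → ∃w (y = w ∧ zR²w)).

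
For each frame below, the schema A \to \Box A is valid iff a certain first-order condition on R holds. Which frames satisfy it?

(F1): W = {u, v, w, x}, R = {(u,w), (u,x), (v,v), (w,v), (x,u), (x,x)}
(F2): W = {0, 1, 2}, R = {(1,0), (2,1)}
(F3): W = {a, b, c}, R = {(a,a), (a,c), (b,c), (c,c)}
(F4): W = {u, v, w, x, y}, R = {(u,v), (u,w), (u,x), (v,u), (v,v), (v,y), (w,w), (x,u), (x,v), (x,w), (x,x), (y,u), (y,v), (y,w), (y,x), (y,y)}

The schema corresponds to a generalized confluence (Geach) condition: \forall x \forall z (xRz \to \exists w (x = w \wedge z = w)).
(F1): fails — uRw but u ≠ w.
(F2): fails — 1R0 but 1 ≠ 0.
(F3): fails — aRc but a ≠ c.
(F4): fails — uRv but u ≠ v.

none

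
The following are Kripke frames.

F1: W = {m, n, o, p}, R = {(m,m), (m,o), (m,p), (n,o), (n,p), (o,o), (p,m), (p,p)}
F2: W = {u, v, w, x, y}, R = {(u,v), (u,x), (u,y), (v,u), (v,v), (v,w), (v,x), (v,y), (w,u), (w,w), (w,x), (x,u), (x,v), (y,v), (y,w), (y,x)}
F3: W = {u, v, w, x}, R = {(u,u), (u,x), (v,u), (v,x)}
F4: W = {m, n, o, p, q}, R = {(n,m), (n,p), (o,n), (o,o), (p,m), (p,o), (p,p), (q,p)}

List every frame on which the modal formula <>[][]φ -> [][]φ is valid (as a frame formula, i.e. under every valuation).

The schema corresponds to a generalized confluence (Geach) condition: forall x forall y forall z ((xRy & x R^2 z) -> exists w (y R^2 w & z = w)).
F1: fails — mRo, mR²m but no w with oR²w and m=w.
F2: holds.
F3: fails — uRx, uR²u but no t with xR²t and u=t.
F4: fails — nRm, nR²m but no w with mR²w and m=w.
Valid on: F2.

F2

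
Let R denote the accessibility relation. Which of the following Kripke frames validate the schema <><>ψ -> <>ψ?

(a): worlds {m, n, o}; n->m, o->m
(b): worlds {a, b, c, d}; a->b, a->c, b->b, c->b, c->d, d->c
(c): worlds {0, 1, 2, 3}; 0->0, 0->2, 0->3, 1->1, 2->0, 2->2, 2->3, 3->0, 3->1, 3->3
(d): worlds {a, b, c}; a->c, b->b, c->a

This is the axiom for transitivity; its first-order frame correspondent is forall x forall y forall z (Rxy & Ryz -> Rxz).
(a): satisfies the condition.
(b): fails — Rcd and Rdc but not Rcc.
(c): fails — R23 and R31 but not R21.
(d): fails — Rac and Rca but not Raa.
Valid on: (a).

(a)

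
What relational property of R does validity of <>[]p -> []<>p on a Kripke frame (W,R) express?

convergence

This is the .2 axiom.
Its frame correspondent is convergence — forall x forall y forall z (Rxy & Rxz -> exists w (Ryw & Rzw)).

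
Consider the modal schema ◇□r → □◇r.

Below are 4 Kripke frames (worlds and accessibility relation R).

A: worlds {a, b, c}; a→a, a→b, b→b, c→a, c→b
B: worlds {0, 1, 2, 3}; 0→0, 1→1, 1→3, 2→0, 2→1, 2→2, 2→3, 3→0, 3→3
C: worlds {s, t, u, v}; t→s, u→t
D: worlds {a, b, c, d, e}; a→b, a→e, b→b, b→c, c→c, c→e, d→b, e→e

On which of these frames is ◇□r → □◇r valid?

A

The schema corresponds to convergence: ∀x ∀y ∀z (Rxy ∧ Rxz → ∃w (Ryw ∧ Rzw)).
A: condition met.
B: fails — R20 and R21 but 0 and 1 have no common successor.
C: fails — Rts and Rts but s and s have no common successor.
D: fails — Rab and Rae but b and e have no common successor.
Valid on: A.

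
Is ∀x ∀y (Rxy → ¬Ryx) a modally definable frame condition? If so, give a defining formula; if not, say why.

Any modally definable frame class is closed under surjective bounded morphisms.
The 3-cycle (worlds a,b,c with a→b→c→a) is asymmetric. Mapping every world to a single reflexive point • is a surjective bounded morphism, and the reflexive point is not asymmetric (R•• but asymmetry requires ¬R••).
Hence asymmetry is not modally definable.

Not definable by any modal formula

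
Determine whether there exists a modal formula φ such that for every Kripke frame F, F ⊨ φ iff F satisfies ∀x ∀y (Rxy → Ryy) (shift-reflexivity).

Yes: it is shift-reflexivity, defined by the T□ schema □(□q → q).
Suppose □(□q→q) is valid. Take Rxy and set V(q)={w : Ryw}. Then at y, □q holds; since □(□q→q) at x, □q→q at y, so q at y, i.e. Ryy.

Yes — defined by □(□q → q)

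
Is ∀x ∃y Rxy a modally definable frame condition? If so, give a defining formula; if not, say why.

Definable; □q → ◇q defines it

This is a Sahlqvist condition; the D axiom □q → ◇q defines it.
Suppose □q→◇q is valid. At any x set V(q)=W. Then □q at x, so ◇q at x, so x has a successor.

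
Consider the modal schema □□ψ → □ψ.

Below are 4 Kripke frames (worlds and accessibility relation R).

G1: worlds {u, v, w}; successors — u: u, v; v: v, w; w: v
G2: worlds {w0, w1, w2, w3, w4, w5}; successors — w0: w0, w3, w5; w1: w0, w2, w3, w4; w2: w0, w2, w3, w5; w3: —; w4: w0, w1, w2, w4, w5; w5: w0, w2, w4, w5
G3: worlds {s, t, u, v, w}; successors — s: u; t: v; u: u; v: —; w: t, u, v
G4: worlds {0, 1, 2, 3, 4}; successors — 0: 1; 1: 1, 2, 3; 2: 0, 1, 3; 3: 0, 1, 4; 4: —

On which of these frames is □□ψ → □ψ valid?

G1, G2

The schema corresponds to density: ∀x ∀y (Rxy → ∃z (Rxz ∧ Rzy)).
G1: condition met.
G2: condition met.
G3: fails — Rwt but no z with Rwz and Rzt.
G4: fails — R34 but no z with R3z and Rz4.
Valid on: G1, G2.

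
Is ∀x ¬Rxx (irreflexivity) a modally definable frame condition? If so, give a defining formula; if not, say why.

Not definable by any modal formula

Modal frame validity is preserved under surjective bounded morphisms.
The 4-cycle (worlds w0,w1,w2,w3 with w0→w1→w2→w3→w0) is irreflexive, and the map sending every world to a single reflexive point • is a surjective bounded morphism (forth: every edge maps to (•,•); back: every world has a successor). So any modal formula valid on the 4-cycle is also valid on the reflexive point, which is not irreflexive.
So no modal formula (or set of formulas) defines exactly the irreflexive frames.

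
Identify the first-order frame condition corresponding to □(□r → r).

shift-reflexivity

Suppose □(□r→r) is valid. Take Rxy and set V(r)={w : Ryw}. Then at y, □r holds; since □(□r→r) at x, □r→r at y, so r at y, i.e. Ryy.
Conversely, on a frame with shift-reflexivity the schema holds at every world under every valuation.
Frame condition: ∀x ∀y (Rxy → Ryy).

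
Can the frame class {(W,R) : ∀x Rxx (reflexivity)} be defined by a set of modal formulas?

Yes, by □q → q

This is a Sahlqvist condition; the T axiom □q → q defines it.
Suppose □q→q is valid. At any x set V(q)={w : Rxw}. Then □q holds at x, so q holds at x, i.e. Rxx.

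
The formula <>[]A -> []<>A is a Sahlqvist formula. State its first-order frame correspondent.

Suppose ◇□A→□◇A is valid. Take Rxy, Rxz and set V(A)={w : Ryw}. Then □A at y so ◇□A at x, so □◇A at x, so ◇A at z, giving w with Rzw and Ryw.

convergence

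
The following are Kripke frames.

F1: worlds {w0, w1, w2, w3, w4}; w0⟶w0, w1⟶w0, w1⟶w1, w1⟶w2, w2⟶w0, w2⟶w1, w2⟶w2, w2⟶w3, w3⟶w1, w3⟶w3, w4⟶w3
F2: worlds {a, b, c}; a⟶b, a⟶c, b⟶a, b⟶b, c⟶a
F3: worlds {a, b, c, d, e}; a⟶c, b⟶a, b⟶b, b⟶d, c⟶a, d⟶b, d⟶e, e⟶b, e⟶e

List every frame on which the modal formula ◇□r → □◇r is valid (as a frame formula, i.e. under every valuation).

The schema corresponds to convergence: ∀x ∀y ∀z (Rxy ∧ Rxz → ∃w (Ryw ∧ Rzw)).
F1: fails — Rw2w0 and Rw2w3 but w0 and w3 have no common successor.
F2: holds.
F3: fails — Rbb and Rba but b and a have no common successor.
Valid on: F2.

F2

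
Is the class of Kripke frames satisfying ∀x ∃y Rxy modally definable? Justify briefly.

Definable; □q → ◇q defines it

Yes: it is seriality, defined by the D schema □q → ◇q.
Suppose □q→◇q is valid. At any x set V(q)=W. Then □q at x, so ◇q at x, so x has a successor.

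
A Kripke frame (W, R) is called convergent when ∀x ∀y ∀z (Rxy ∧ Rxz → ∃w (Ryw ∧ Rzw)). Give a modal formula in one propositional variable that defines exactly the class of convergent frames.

A defining formula is ◇□p → □◇p (the .2 axiom).
Suppose ◇□p→□◇p is valid. Take Rxy, Rxz and set V(p)={w : Ryw}. Then □p at y so ◇□p at x, so □◇p at x, so ◇p at z, giving w with Rzw and Ryw.

◇□p → □◇p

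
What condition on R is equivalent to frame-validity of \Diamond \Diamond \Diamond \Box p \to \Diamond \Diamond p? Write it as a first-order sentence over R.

This is a Sahlqvist (Geach-type) schema ◇^3□^1p → □^0◇^2p.
Minimal-valuation argument: fix x; take any y with xR^3y and any z with xR^0z. Set V(p) to the set of worlds R-reachable from y in exactly 1 step. Then □^1p holds at y, so the antecedent holds at x; validity forces ◇^2p at z, giving a w with zR^2w and yR^1w.
First-order correspondent: \forall x \forall y (x R^3 y \to \exists w (yRw \wedge x R^2 w)).

\forall x \forall y (x R^3 y \to \exists w (yRw \wedge x R^2 w))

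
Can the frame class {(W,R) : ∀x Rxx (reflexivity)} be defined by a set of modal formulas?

Yes, by □q → q

This is a Sahlqvist condition; the T axiom □q → q defines it.
Suppose □q→q is valid. At any x set V(q)={w : Rxw}. Then □q holds at x, so q holds at x, i.e. Rxx.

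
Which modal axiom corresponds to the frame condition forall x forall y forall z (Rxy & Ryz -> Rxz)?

This is transitivity; the standard corresponding axiom is 4: □ψ → □□ψ.

□ψ → □□ψ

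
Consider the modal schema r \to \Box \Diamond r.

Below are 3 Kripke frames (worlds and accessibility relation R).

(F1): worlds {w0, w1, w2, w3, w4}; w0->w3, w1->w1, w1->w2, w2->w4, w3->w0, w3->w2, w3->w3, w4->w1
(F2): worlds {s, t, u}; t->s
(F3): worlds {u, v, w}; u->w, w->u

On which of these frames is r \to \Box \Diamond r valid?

(F3)

This is the axiom for symmetry; its first-order frame correspondent is \forall x \forall y (Rxy \to Ryx).
(F1): fails — Rw1w2 but not Rw2w1.
(F2): fails — Rts but not Rst.
(F3): condition met.
Valid on: (F3).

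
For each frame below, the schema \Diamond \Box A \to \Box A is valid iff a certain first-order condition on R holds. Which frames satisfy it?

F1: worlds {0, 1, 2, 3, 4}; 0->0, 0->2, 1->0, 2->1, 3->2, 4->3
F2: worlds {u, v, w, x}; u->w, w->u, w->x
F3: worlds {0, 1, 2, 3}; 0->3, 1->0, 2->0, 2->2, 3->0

The schema corresponds to the Euclidean property: \forall x \forall y \forall z (Rxy \wedge Rxz \to Ryz).
F1: fails — R02 and R00 but not R20.
F2: fails — Ruw and Ruw but not Rww.
F3: fails — R03 and R03 but not R33.
Valid on no frame.

none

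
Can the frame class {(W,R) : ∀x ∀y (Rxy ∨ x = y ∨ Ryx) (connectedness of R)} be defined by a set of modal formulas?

Any modally definable frame class is closed under disjoint unions.
Take 2 disjoint single-world reflexive frames: each is trivially connected, but their disjoint union has 2 worlds with no edge between distinct components, so it is not connected.
So the class is not modally definable.

No — not modally definable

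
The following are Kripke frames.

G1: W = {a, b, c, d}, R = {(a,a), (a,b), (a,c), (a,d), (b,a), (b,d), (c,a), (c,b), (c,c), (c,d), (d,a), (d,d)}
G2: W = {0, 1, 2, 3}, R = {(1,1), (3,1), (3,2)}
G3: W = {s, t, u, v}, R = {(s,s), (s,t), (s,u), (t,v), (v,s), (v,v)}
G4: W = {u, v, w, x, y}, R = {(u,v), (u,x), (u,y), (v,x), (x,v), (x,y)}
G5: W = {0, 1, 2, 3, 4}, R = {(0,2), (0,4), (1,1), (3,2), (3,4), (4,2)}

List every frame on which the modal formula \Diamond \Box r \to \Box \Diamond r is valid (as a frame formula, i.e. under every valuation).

Frame correspondent (Sahlqvist): \forall x \forall y \forall z (Rxy \wedge Rxz \to \exists w (Ryw \wedge Rzw)) — i.e. convergence.
G1: holds.
G2: fails — R32 and R32 but 2 and 2 have no common successor.
G3: fails — Rsu and Rsu but u and u have no common successor.
G4: fails — Ruv and Rux but v and x have no common successor.
G5: fails — R02 and R02 but 2 and 2 have no common successor.
Valid on: G1.

G1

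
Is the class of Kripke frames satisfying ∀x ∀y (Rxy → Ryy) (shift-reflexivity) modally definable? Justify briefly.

The condition is shift-reflexivity. A defining modal formula is □(□q → q).

Definable; □(□q → q) defines it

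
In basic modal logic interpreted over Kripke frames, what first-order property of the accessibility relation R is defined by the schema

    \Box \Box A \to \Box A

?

density: \forall x \forall y (Rxy \to \exists z (Rxz \wedge Rzy))

This is the C4 axiom.
It corresponds to density: \forall x \forall y (Rxy \to \exists z (Rxz \wedge Rzy)).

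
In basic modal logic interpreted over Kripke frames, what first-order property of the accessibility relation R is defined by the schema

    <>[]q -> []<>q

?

This is the .2 axiom.
It corresponds to convergence: forall x forall y forall z (Rxy & Rxz -> exists w (Ryw & Rzw)).

convergence: forall x forall y forall z (Rxy & Rxz -> exists w (Ryw & Rzw))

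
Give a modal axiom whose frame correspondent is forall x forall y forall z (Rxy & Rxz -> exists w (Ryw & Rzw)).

The condition is convergence. The .2 schema ◇□s → □◇s defines it.
Suppose ◇□s→□◇s is valid. Take Rxy, Rxz and set V(s)={w : Ryw}. Then □s at y so ◇□s at x, so □◇s at x, so ◇s at z, giving w with Rzw and Ryw.

◇□s → □◇s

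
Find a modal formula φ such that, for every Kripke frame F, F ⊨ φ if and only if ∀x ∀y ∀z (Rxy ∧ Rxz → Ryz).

◇r → □◇r

The condition is the Euclidean property. The 5 schema ◇r → □◇r defines it.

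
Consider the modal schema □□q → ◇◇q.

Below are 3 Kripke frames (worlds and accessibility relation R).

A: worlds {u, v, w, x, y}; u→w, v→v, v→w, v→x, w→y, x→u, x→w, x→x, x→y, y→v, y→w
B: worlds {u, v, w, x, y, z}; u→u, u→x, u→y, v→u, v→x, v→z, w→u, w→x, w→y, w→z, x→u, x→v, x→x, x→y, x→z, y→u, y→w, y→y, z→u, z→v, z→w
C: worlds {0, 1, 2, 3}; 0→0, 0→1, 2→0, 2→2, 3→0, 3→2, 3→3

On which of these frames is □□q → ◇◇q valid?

Frame correspondent (Sahlqvist): ∀x ∃w (xR²w ∧ xR²w) — i.e. a generalized confluence (Geach) condition.
A: satisfies the condition.
B: satisfies the condition.
C: fails — at 1 but no w with 1R²w and 1R²w.
Valid on: A, B.

A, B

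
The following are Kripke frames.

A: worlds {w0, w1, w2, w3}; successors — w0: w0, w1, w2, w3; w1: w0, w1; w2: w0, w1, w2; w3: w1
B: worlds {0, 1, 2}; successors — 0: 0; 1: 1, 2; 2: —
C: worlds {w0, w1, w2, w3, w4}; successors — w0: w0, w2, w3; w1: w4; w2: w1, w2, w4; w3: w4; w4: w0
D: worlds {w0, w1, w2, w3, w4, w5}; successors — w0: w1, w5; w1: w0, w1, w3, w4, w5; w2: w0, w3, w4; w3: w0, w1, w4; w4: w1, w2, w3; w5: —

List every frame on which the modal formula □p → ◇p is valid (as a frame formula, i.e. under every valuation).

A, C

The schema corresponds to seriality: ∀x ∃y Rxy.
A: condition met.
B: fails — world 2 has no successor.
C: condition met.
D: fails — world w5 has no successor.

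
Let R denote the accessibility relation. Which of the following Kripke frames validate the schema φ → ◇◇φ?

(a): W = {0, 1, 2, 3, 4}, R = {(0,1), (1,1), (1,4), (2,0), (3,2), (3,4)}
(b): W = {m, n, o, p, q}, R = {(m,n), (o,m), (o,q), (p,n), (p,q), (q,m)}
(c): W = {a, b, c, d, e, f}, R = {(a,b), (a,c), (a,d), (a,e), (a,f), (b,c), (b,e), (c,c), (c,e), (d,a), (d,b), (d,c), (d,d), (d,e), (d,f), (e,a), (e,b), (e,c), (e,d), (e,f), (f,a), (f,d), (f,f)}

The schema corresponds to a generalized confluence (Geach) condition: ∀x ∃w (x = w ∧ xR²w).
(a): fails — at 0 but no w with 0=w and 0R²w.
(b): fails — at m but no w with m=w and mR²w.
(c): ✓.

(c)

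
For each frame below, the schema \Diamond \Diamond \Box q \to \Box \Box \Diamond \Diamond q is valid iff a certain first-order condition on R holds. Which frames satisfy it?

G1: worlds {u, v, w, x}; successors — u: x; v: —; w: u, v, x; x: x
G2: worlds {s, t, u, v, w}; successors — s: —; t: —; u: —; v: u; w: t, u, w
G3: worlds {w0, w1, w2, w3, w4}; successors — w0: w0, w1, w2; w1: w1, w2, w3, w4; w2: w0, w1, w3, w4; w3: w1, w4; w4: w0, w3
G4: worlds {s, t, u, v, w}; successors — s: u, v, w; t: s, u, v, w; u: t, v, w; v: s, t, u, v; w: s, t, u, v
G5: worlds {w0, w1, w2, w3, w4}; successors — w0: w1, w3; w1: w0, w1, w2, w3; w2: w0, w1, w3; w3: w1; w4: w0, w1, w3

G1, G3, G4, G5

The schema corresponds to a generalized confluence (Geach) condition: \forall x \forall y \forall z ((x R^2 y \wedge x R^2 z) \to \exists w (yRw \wedge z R^2 w)).
G1: ✓.
G2: fails — wR²t, wR²t but no w* with tRw* and tR²w*.
G3: ✓.
G4: ✓.
G5: ✓.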